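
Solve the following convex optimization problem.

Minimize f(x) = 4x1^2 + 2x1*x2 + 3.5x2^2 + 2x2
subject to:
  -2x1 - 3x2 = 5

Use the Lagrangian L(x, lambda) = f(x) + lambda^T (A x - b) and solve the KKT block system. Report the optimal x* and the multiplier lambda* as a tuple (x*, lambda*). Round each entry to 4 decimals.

Form the Lagrangian:
  L(x, lambda) = (1/2) x^T Q x + c^T x + lambda^T (A x - b)
Stationarity (grad_x L = 0): Q x + c + A^T lambda = 0.
Primal feasibility: A x = b.

This gives the KKT block system:
  [ Q   A^T ] [ x     ]   [-c ]
  [ A    0  ] [ lambda ] = [ b ]

Solving the linear system:
  x*      = (-0.3684, -1.4211)
  lambda* = (-2.8947)
  f(x*)   = 5.8158

x* = (-0.3684, -1.4211), lambda* = (-2.8947)


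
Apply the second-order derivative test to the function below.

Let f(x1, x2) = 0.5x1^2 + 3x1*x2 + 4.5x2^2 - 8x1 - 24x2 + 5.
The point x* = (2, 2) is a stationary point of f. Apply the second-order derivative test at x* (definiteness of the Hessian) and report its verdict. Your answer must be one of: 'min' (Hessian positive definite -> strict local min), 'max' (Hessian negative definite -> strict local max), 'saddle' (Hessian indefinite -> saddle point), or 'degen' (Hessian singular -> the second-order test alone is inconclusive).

Compute the Hessian H = grad^2 f:
  H = [[1, 3], [3, 9]]
Verify stationarity: grad f(x*) = H x* + g = (0, 0).
Eigenvalues of H: 0, 10.
H has a zero eigenvalue (singular; positive semidefinite but not definite), so H is neither positive definite, negative definite, nor indefinite. The second-order test alone is inconclusive -> degen.
(Indeed, f is constant along the null direction of H through x*, so x* is not a strict local extremum.)

degen


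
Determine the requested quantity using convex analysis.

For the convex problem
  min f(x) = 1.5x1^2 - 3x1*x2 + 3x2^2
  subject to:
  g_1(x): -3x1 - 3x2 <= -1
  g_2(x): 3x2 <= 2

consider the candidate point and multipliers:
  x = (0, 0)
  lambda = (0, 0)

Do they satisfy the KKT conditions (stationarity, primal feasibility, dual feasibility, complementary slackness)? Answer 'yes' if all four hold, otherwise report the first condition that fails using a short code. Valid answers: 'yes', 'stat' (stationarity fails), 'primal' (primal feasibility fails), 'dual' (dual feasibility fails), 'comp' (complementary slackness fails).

Gradient of f: grad f(x) = Q x + c = (0, 0)
Constraint values g_i(x) = a_i^T x - b_i:
  g_1((0, 0)) = 1
  g_2((0, 0)) = -2
Stationarity residual: grad f(x) + sum_i lambda_i a_i = (0, 0)
  -> stationarity OK
Primal feasibility (all g_i <= 0): FAILS
Dual feasibility (all lambda_i >= 0): OK
Complementary slackness (lambda_i * g_i(x) = 0 for all i): OK

Verdict: the first failing condition is primal_feasibility -> primal.

primal


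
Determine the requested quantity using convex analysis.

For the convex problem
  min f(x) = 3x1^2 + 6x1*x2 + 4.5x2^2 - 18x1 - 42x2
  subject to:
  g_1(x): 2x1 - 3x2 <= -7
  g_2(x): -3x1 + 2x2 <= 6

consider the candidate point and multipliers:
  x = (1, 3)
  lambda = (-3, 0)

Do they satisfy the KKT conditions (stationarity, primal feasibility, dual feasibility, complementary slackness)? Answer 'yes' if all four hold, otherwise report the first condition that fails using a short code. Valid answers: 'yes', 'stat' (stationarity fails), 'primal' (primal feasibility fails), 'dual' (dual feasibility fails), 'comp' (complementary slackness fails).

Gradient of f: grad f(x) = Q x + c = (6, -9)
Constraint values g_i(x) = a_i^T x - b_i:
  g_1((1, 3)) = 0
  g_2((1, 3)) = -3
Stationarity residual: grad f(x) + sum_i lambda_i a_i = (0, 0)
  -> stationarity OK
Primal feasibility (all g_i <= 0): OK
Dual feasibility (all lambda_i >= 0): FAILS
Complementary slackness (lambda_i * g_i(x) = 0 for all i): OK

Verdict: the first failing condition is dual_feasibility -> dual.

dual


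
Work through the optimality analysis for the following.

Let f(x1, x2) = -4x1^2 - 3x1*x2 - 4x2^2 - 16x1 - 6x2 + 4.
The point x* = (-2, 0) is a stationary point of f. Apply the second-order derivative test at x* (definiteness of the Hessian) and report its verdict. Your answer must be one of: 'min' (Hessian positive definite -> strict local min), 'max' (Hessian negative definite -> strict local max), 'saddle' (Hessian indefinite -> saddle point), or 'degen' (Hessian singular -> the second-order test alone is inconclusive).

Compute the Hessian H = grad^2 f:
  H = [[-8, -3], [-3, -8]]
Verify stationarity: grad f(x*) = H x* + g = (0, 0).
Eigenvalues of H: -11, -5.
Both eigenvalues < 0, so H is negative definite -> x* is a strict local max.

max


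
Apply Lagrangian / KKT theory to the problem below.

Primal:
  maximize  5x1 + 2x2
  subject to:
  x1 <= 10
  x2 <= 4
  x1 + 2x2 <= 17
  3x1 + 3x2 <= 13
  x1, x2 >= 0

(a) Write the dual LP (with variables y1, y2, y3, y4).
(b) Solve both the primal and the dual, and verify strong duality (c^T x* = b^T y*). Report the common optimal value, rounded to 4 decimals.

The standard primal-dual pair for 'max c^T x s.t. A x <= b, x >= 0' is:
  Dual:  min b^T y  s.t.  A^T y >= c,  y >= 0.

So the dual LP is:
  minimize  10y1 + 4y2 + 17y3 + 13y4
  subject to:
    y1 + y3 + 3y4 >= 5
    y2 + 2y3 + 3y4 >= 2
    y1, y2, y3, y4 >= 0

Solving the primal: x* = (4.3333, 0).
  primal value c^T x* = 21.6667.
Solving the dual: y* = (0, 0, 0, 1.6667).
  dual value b^T y* = 21.6667.
Strong duality: c^T x* = b^T y*. Confirmed.

21.6667


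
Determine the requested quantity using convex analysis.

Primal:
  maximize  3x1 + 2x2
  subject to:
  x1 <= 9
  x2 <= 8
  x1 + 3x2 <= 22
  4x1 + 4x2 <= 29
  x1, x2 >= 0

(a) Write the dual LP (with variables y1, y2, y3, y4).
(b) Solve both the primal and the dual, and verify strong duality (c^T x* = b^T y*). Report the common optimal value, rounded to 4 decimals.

The standard primal-dual pair for 'max c^T x s.t. A x <= b, x >= 0' is:
  Dual:  min b^T y  s.t.  A^T y >= c,  y >= 0.

So the dual LP is:
  minimize  9y1 + 8y2 + 22y3 + 29y4
  subject to:
    y1 + y3 + 4y4 >= 3
    y2 + 3y3 + 4y4 >= 2
    y1, y2, y3, y4 >= 0

Solving the primal: x* = (7.25, 0).
  primal value c^T x* = 21.75.
Solving the dual: y* = (0, 0, 0, 0.75).
  dual value b^T y* = 21.75.
Strong duality: c^T x* = b^T y*. Confirmed.

21.75


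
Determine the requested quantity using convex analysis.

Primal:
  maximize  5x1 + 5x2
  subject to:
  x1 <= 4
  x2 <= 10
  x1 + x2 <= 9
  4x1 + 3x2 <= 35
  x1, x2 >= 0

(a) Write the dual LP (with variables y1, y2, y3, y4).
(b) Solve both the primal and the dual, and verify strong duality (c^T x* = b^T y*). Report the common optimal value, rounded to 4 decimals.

The standard primal-dual pair for 'max c^T x s.t. A x <= b, x >= 0' is:
  Dual:  min b^T y  s.t.  A^T y >= c,  y >= 0.

So the dual LP is:
  minimize  4y1 + 10y2 + 9y3 + 35y4
  subject to:
    y1 + y3 + 4y4 >= 5
    y2 + y3 + 3y4 >= 5
    y1, y2, y3, y4 >= 0

Solving the primal: x* = (4, 5).
  primal value c^T x* = 45.
Solving the dual: y* = (0, 0, 5, 0).
  dual value b^T y* = 45.
Strong duality: c^T x* = b^T y*. Confirmed.

45


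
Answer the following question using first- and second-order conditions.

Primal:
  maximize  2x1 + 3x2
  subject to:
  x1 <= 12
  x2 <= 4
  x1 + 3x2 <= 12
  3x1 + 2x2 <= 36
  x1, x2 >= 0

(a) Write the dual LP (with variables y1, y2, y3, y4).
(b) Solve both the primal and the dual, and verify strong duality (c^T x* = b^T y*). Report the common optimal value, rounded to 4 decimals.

The standard primal-dual pair for 'max c^T x s.t. A x <= b, x >= 0' is:
  Dual:  min b^T y  s.t.  A^T y >= c,  y >= 0.

So the dual LP is:
  minimize  12y1 + 4y2 + 12y3 + 36y4
  subject to:
    y1 + y3 + 3y4 >= 2
    y2 + 3y3 + 2y4 >= 3
    y1, y2, y3, y4 >= 0

Solving the primal: x* = (12, 0).
  primal value c^T x* = 24.
Solving the dual: y* = (0, 0, 0.7143, 0.4286).
  dual value b^T y* = 24.
Strong duality: c^T x* = b^T y*. Confirmed.

24


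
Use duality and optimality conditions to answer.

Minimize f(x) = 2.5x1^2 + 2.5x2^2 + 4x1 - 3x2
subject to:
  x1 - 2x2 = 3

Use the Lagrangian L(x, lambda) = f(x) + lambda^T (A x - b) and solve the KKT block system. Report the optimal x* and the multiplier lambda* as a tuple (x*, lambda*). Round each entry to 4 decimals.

Form the Lagrangian:
  L(x, lambda) = (1/2) x^T Q x + c^T x + lambda^T (A x - b)
Stationarity (grad_x L = 0): Q x + c + A^T lambda = 0.
Primal feasibility: A x = b.

This gives the KKT block system:
  [ Q   A^T ] [ x     ]   [-c ]
  [ A    0  ] [ lambda ] = [ b ]

Solving the linear system:
  x*      = (0.2, -1.4)
  lambda* = (-5)
  f(x*)   = 10

x* = (0.2, -1.4), lambda* = (-5)


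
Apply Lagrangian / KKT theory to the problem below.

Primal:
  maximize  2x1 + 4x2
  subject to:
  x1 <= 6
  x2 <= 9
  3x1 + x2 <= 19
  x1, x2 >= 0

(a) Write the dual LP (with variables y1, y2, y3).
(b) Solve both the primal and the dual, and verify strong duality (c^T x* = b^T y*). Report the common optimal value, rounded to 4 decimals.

The standard primal-dual pair for 'max c^T x s.t. A x <= b, x >= 0' is:
  Dual:  min b^T y  s.t.  A^T y >= c,  y >= 0.

So the dual LP is:
  minimize  6y1 + 9y2 + 19y3
  subject to:
    y1 + 3y3 >= 2
    y2 + y3 >= 4
    y1, y2, y3 >= 0

Solving the primal: x* = (3.3333, 9).
  primal value c^T x* = 42.6667.
Solving the dual: y* = (0, 3.3333, 0.6667).
  dual value b^T y* = 42.6667.
Strong duality: c^T x* = b^T y*. Confirmed.

42.6667


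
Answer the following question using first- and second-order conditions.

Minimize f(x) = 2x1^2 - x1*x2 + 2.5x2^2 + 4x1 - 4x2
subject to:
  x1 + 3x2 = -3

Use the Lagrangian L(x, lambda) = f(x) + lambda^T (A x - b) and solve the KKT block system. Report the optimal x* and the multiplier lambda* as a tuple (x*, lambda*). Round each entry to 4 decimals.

Form the Lagrangian:
  L(x, lambda) = (1/2) x^T Q x + c^T x + lambda^T (A x - b)
Stationarity (grad_x L = 0): Q x + c + A^T lambda = 0.
Primal feasibility: A x = b.

This gives the KKT block system:
  [ Q   A^T ] [ x     ]   [-c ]
  [ A    0  ] [ lambda ] = [ b ]

Solving the linear system:
  x*      = (-1.5319, -0.4894)
  lambda* = (1.6383)
  f(x*)   = 0.3723

x* = (-1.5319, -0.4894), lambda* = (1.6383)


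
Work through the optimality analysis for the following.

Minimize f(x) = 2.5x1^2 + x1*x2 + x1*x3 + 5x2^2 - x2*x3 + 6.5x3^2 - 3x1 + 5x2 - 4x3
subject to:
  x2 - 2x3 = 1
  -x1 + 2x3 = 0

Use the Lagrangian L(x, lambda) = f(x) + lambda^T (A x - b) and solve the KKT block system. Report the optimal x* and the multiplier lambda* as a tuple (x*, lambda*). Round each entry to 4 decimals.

Form the Lagrangian:
  L(x, lambda) = (1/2) x^T Q x + c^T x + lambda^T (A x - b)
Stationarity (grad_x L = 0): Q x + c + A^T lambda = 0.
Primal feasibility: A x = b.

This gives the KKT block system:
  [ Q   A^T ] [ x     ]   [-c ]
  [ A    0  ] [ lambda ] = [ b ]

Solving the linear system:
  x*      = (-0.5185, 0.4815, -0.2593)
  lambda* = (-9.5556, -5.3704)
  f(x*)   = 7.2778

x* = (-0.5185, 0.4815, -0.2593), lambda* = (-9.5556, -5.3704)


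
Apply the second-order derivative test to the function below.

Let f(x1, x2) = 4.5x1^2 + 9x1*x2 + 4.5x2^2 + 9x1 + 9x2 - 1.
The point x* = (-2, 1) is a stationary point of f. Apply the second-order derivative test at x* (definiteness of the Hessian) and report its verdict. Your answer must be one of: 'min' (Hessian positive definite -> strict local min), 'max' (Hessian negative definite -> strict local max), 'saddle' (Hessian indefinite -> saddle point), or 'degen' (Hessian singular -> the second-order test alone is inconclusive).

Compute the Hessian H = grad^2 f:
  H = [[9, 9], [9, 9]]
Verify stationarity: grad f(x*) = H x* + g = (0, 0).
Eigenvalues of H: 0, 18.
H has a zero eigenvalue (singular; positive semidefinite but not definite), so H is neither positive definite, negative definite, nor indefinite. The second-order test alone is inconclusive -> degen.
(Indeed, f is constant along the null direction of H through x*, so x* is not a strict local extremum.)

degen


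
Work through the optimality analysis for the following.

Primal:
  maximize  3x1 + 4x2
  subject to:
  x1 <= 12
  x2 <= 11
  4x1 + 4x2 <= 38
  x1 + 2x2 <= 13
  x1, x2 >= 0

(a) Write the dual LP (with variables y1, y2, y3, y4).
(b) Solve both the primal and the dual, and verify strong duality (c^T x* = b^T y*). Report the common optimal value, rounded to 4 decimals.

The standard primal-dual pair for 'max c^T x s.t. A x <= b, x >= 0' is:
  Dual:  min b^T y  s.t.  A^T y >= c,  y >= 0.

So the dual LP is:
  minimize  12y1 + 11y2 + 38y3 + 13y4
  subject to:
    y1 + 4y3 + y4 >= 3
    y2 + 4y3 + 2y4 >= 4
    y1, y2, y3, y4 >= 0

Solving the primal: x* = (6, 3.5).
  primal value c^T x* = 32.
Solving the dual: y* = (0, 0, 0.5, 1).
  dual value b^T y* = 32.
Strong duality: c^T x* = b^T y*. Confirmed.

32


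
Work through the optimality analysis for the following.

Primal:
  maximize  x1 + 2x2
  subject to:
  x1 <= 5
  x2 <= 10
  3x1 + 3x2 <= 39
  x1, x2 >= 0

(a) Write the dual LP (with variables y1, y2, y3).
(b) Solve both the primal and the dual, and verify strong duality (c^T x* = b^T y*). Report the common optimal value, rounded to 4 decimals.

The standard primal-dual pair for 'max c^T x s.t. A x <= b, x >= 0' is:
  Dual:  min b^T y  s.t.  A^T y >= c,  y >= 0.

So the dual LP is:
  minimize  5y1 + 10y2 + 39y3
  subject to:
    y1 + 3y3 >= 1
    y2 + 3y3 >= 2
    y1, y2, y3 >= 0

Solving the primal: x* = (3, 10).
  primal value c^T x* = 23.
Solving the dual: y* = (0, 1, 0.3333).
  dual value b^T y* = 23.
Strong duality: c^T x* = b^T y*. Confirmed.

23


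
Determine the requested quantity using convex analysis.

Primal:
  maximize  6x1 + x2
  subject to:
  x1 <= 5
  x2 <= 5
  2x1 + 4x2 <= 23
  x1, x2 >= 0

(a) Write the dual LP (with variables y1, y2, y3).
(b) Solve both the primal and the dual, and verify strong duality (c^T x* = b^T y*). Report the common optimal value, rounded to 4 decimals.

The standard primal-dual pair for 'max c^T x s.t. A x <= b, x >= 0' is:
  Dual:  min b^T y  s.t.  A^T y >= c,  y >= 0.

So the dual LP is:
  minimize  5y1 + 5y2 + 23y3
  subject to:
    y1 + 2y3 >= 6
    y2 + 4y3 >= 1
    y1, y2, y3 >= 0

Solving the primal: x* = (5, 3.25).
  primal value c^T x* = 33.25.
Solving the dual: y* = (5.5, 0, 0.25).
  dual value b^T y* = 33.25.
Strong duality: c^T x* = b^T y*. Confirmed.

33.25


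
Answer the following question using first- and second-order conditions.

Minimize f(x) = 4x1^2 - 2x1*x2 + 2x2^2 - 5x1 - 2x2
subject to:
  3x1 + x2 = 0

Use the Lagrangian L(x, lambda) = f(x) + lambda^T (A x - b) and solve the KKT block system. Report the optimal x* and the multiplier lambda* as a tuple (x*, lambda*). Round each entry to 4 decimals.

Form the Lagrangian:
  L(x, lambda) = (1/2) x^T Q x + c^T x + lambda^T (A x - b)
Stationarity (grad_x L = 0): Q x + c + A^T lambda = 0.
Primal feasibility: A x = b.

This gives the KKT block system:
  [ Q   A^T ] [ x     ]   [-c ]
  [ A    0  ] [ lambda ] = [ b ]

Solving the linear system:
  x*      = (-0.0179, 0.0536)
  lambda* = (1.75)
  f(x*)   = -0.0089

x* = (-0.0179, 0.0536), lambda* = (1.75)


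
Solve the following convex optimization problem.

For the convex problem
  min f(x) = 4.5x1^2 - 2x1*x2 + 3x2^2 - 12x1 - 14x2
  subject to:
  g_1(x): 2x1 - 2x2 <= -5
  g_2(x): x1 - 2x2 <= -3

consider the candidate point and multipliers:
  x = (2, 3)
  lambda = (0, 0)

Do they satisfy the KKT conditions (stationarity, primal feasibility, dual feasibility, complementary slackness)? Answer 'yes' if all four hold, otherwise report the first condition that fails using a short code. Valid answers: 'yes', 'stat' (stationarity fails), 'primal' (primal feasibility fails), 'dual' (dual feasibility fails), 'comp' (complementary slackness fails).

Gradient of f: grad f(x) = Q x + c = (0, 0)
Constraint values g_i(x) = a_i^T x - b_i:
  g_1((2, 3)) = 3
  g_2((2, 3)) = -1
Stationarity residual: grad f(x) + sum_i lambda_i a_i = (0, 0)
  -> stationarity OK
Primal feasibility (all g_i <= 0): FAILS
Dual feasibility (all lambda_i >= 0): OK
Complementary slackness (lambda_i * g_i(x) = 0 for all i): OK

Verdict: the first failing condition is primal_feasibility -> primal.

primal


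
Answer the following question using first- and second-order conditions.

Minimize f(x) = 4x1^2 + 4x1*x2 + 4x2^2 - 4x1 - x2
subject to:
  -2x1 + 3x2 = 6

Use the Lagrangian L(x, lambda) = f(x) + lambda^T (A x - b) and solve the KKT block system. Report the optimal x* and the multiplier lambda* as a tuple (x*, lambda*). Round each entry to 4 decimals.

Form the Lagrangian:
  L(x, lambda) = (1/2) x^T Q x + c^T x + lambda^T (A x - b)
Stationarity (grad_x L = 0): Q x + c + A^T lambda = 0.
Primal feasibility: A x = b.

This gives the KKT block system:
  [ Q   A^T ] [ x     ]   [-c ]
  [ A    0  ] [ lambda ] = [ b ]

Solving the linear system:
  x*      = (-0.8289, 1.4474)
  lambda* = (-2.4211)
  f(x*)   = 8.1974

x* = (-0.8289, 1.4474), lambda* = (-2.4211)


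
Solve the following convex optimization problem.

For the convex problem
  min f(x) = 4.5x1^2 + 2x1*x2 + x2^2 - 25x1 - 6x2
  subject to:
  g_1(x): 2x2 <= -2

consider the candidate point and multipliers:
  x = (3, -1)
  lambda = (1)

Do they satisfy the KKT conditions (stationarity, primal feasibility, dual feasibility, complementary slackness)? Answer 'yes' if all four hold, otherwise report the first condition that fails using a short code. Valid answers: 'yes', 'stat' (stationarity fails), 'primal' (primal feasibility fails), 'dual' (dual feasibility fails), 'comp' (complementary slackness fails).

Gradient of f: grad f(x) = Q x + c = (0, -2)
Constraint values g_i(x) = a_i^T x - b_i:
  g_1((3, -1)) = 0
Stationarity residual: grad f(x) + sum_i lambda_i a_i = (0, 0)
  -> stationarity OK
Primal feasibility (all g_i <= 0): OK
Dual feasibility (all lambda_i >= 0): OK
Complementary slackness (lambda_i * g_i(x) = 0 for all i): OK

Verdict: yes, KKT holds.

yes


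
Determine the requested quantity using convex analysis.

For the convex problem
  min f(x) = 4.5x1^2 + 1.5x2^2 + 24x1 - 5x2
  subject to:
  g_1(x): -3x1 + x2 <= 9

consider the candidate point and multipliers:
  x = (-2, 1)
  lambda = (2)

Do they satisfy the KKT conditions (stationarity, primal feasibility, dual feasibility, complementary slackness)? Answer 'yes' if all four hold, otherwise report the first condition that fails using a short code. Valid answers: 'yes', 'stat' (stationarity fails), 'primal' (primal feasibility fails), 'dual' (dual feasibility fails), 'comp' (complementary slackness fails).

Gradient of f: grad f(x) = Q x + c = (6, -2)
Constraint values g_i(x) = a_i^T x - b_i:
  g_1((-2, 1)) = -2
Stationarity residual: grad f(x) + sum_i lambda_i a_i = (0, 0)
  -> stationarity OK
Primal feasibility (all g_i <= 0): OK
Dual feasibility (all lambda_i >= 0): OK
Complementary slackness (lambda_i * g_i(x) = 0 for all i): FAILS

Verdict: the first failing condition is complementary_slackness -> comp.

comp


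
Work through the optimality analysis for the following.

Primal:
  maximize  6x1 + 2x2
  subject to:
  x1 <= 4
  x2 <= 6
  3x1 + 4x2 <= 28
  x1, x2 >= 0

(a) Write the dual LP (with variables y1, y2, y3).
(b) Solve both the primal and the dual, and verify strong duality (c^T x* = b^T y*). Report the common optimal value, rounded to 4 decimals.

The standard primal-dual pair for 'max c^T x s.t. A x <= b, x >= 0' is:
  Dual:  min b^T y  s.t.  A^T y >= c,  y >= 0.

So the dual LP is:
  minimize  4y1 + 6y2 + 28y3
  subject to:
    y1 + 3y3 >= 6
    y2 + 4y3 >= 2
    y1, y2, y3 >= 0

Solving the primal: x* = (4, 4).
  primal value c^T x* = 32.
Solving the dual: y* = (4.5, 0, 0.5).
  dual value b^T y* = 32.
Strong duality: c^T x* = b^T y*. Confirmed.

32


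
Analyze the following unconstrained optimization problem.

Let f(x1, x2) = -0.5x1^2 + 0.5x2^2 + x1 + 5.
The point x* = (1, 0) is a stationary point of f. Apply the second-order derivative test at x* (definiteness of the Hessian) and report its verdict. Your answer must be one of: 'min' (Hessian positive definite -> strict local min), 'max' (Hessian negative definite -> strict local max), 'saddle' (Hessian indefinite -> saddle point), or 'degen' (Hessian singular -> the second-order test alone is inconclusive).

Compute the Hessian H = grad^2 f:
  H = [[-1, 0], [0, 1]]
Verify stationarity: grad f(x*) = H x* + g = (0, 0).
Eigenvalues of H: -1, 1.
Eigenvalues have mixed signs, so H is indefinite -> x* is a saddle point.

saddle


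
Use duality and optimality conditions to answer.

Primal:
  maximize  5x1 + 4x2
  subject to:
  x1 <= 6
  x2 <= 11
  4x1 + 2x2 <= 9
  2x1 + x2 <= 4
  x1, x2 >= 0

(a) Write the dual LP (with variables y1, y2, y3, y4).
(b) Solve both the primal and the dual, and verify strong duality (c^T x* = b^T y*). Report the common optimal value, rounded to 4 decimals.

The standard primal-dual pair for 'max c^T x s.t. A x <= b, x >= 0' is:
  Dual:  min b^T y  s.t.  A^T y >= c,  y >= 0.

So the dual LP is:
  minimize  6y1 + 11y2 + 9y3 + 4y4
  subject to:
    y1 + 4y3 + 2y4 >= 5
    y2 + 2y3 + y4 >= 4
    y1, y2, y3, y4 >= 0

Solving the primal: x* = (0, 4).
  primal value c^T x* = 16.
Solving the dual: y* = (0, 0, 0, 4).
  dual value b^T y* = 16.
Strong duality: c^T x* = b^T y*. Confirmed.

16


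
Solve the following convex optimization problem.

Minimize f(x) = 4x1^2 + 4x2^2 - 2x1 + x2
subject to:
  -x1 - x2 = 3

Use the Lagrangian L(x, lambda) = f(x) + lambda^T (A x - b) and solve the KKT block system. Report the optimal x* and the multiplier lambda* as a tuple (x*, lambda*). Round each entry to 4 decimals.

Form the Lagrangian:
  L(x, lambda) = (1/2) x^T Q x + c^T x + lambda^T (A x - b)
Stationarity (grad_x L = 0): Q x + c + A^T lambda = 0.
Primal feasibility: A x = b.

This gives the KKT block system:
  [ Q   A^T ] [ x     ]   [-c ]
  [ A    0  ] [ lambda ] = [ b ]

Solving the linear system:
  x*      = (-1.3125, -1.6875)
  lambda* = (-12.5)
  f(x*)   = 19.2188

x* = (-1.3125, -1.6875), lambda* = (-12.5)


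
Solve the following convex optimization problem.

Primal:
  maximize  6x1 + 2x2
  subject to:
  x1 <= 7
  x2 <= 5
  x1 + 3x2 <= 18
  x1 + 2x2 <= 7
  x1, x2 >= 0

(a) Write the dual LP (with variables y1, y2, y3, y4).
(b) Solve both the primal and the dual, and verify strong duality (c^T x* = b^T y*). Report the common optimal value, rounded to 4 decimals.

The standard primal-dual pair for 'max c^T x s.t. A x <= b, x >= 0' is:
  Dual:  min b^T y  s.t.  A^T y >= c,  y >= 0.

So the dual LP is:
  minimize  7y1 + 5y2 + 18y3 + 7y4
  subject to:
    y1 + y3 + y4 >= 6
    y2 + 3y3 + 2y4 >= 2
    y1, y2, y3, y4 >= 0

Solving the primal: x* = (7, 0).
  primal value c^T x* = 42.
Solving the dual: y* = (5, 0, 0, 1).
  dual value b^T y* = 42.
Strong duality: c^T x* = b^T y*. Confirmed.

42


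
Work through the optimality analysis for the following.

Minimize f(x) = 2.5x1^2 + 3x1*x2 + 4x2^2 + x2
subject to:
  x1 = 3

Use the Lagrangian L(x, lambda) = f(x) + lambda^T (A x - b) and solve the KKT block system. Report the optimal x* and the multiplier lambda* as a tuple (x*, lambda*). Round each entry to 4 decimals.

Form the Lagrangian:
  L(x, lambda) = (1/2) x^T Q x + c^T x + lambda^T (A x - b)
Stationarity (grad_x L = 0): Q x + c + A^T lambda = 0.
Primal feasibility: A x = b.

This gives the KKT block system:
  [ Q   A^T ] [ x     ]   [-c ]
  [ A    0  ] [ lambda ] = [ b ]

Solving the linear system:
  x*      = (3, -1.25)
  lambda* = (-11.25)
  f(x*)   = 16.25

x* = (3, -1.25), lambda* = (-11.25)


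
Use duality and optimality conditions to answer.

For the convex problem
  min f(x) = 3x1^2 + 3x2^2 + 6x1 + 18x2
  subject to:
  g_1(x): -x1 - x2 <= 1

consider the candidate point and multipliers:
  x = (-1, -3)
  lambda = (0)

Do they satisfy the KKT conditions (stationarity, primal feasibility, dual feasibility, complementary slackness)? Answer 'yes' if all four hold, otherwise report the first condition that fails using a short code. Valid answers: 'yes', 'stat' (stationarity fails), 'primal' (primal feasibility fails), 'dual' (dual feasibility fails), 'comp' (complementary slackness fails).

Gradient of f: grad f(x) = Q x + c = (0, 0)
Constraint values g_i(x) = a_i^T x - b_i:
  g_1((-1, -3)) = 3
Stationarity residual: grad f(x) + sum_i lambda_i a_i = (0, 0)
  -> stationarity OK
Primal feasibility (all g_i <= 0): FAILS
Dual feasibility (all lambda_i >= 0): OK
Complementary slackness (lambda_i * g_i(x) = 0 for all i): OK

Verdict: the first failing condition is primal_feasibility -> primal.

primal


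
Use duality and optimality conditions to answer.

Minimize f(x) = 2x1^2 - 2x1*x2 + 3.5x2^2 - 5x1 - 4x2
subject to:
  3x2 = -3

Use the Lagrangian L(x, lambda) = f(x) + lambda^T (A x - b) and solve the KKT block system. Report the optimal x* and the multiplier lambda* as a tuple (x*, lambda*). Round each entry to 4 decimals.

Form the Lagrangian:
  L(x, lambda) = (1/2) x^T Q x + c^T x + lambda^T (A x - b)
Stationarity (grad_x L = 0): Q x + c + A^T lambda = 0.
Primal feasibility: A x = b.

This gives the KKT block system:
  [ Q   A^T ] [ x     ]   [-c ]
  [ A    0  ] [ lambda ] = [ b ]

Solving the linear system:
  x*      = (0.75, -1)
  lambda* = (4.1667)
  f(x*)   = 6.375

x* = (0.75, -1), lambda* = (4.1667)


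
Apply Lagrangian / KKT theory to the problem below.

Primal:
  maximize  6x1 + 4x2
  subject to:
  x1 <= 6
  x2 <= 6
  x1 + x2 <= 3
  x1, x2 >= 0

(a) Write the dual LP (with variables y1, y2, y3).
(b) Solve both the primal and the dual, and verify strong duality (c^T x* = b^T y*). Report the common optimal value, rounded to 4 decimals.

The standard primal-dual pair for 'max c^T x s.t. A x <= b, x >= 0' is:
  Dual:  min b^T y  s.t.  A^T y >= c,  y >= 0.

So the dual LP is:
  minimize  6y1 + 6y2 + 3y3
  subject to:
    y1 + y3 >= 6
    y2 + y3 >= 4
    y1, y2, y3 >= 0

Solving the primal: x* = (3, 0).
  primal value c^T x* = 18.
Solving the dual: y* = (0, 0, 6).
  dual value b^T y* = 18.
Strong duality: c^T x* = b^T y*. Confirmed.

18


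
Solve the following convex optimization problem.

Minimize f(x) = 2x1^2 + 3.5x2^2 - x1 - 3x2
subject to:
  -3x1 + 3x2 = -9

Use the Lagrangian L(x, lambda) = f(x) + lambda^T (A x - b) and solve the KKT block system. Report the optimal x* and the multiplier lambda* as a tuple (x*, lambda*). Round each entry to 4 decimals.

Form the Lagrangian:
  L(x, lambda) = (1/2) x^T Q x + c^T x + lambda^T (A x - b)
Stationarity (grad_x L = 0): Q x + c + A^T lambda = 0.
Primal feasibility: A x = b.

This gives the KKT block system:
  [ Q   A^T ] [ x     ]   [-c ]
  [ A    0  ] [ lambda ] = [ b ]

Solving the linear system:
  x*      = (2.2727, -0.7273)
  lambda* = (2.697)
  f(x*)   = 12.0909

x* = (2.2727, -0.7273), lambda* = (2.697)


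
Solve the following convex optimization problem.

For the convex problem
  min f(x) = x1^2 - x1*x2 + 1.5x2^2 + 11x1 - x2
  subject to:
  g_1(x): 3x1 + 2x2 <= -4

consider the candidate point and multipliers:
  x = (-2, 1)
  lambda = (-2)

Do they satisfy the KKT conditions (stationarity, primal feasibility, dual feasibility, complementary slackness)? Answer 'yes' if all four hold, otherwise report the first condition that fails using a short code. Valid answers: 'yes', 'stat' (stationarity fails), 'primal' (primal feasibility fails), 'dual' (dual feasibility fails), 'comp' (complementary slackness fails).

Gradient of f: grad f(x) = Q x + c = (6, 4)
Constraint values g_i(x) = a_i^T x - b_i:
  g_1((-2, 1)) = 0
Stationarity residual: grad f(x) + sum_i lambda_i a_i = (0, 0)
  -> stationarity OK
Primal feasibility (all g_i <= 0): OK
Dual feasibility (all lambda_i >= 0): FAILS
Complementary slackness (lambda_i * g_i(x) = 0 for all i): OK

Verdict: the first failing condition is dual_feasibility -> dual.

dual


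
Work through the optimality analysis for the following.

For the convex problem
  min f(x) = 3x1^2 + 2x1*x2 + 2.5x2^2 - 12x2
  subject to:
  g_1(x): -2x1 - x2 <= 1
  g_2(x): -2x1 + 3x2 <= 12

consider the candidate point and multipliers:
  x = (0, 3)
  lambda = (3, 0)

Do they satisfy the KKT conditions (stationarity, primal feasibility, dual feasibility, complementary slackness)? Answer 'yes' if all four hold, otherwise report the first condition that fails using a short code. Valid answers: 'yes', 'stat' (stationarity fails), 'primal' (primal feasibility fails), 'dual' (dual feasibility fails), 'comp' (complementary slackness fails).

Gradient of f: grad f(x) = Q x + c = (6, 3)
Constraint values g_i(x) = a_i^T x - b_i:
  g_1((0, 3)) = -4
  g_2((0, 3)) = -3
Stationarity residual: grad f(x) + sum_i lambda_i a_i = (0, 0)
  -> stationarity OK
Primal feasibility (all g_i <= 0): OK
Dual feasibility (all lambda_i >= 0): OK
Complementary slackness (lambda_i * g_i(x) = 0 for all i): FAILS

Verdict: the first failing condition is complementary_slackness -> comp.

comp


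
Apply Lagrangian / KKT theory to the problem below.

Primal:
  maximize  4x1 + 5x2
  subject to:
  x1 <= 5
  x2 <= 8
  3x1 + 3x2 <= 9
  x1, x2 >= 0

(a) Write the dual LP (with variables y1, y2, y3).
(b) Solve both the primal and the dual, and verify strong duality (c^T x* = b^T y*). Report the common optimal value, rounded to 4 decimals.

The standard primal-dual pair for 'max c^T x s.t. A x <= b, x >= 0' is:
  Dual:  min b^T y  s.t.  A^T y >= c,  y >= 0.

So the dual LP is:
  minimize  5y1 + 8y2 + 9y3
  subject to:
    y1 + 3y3 >= 4
    y2 + 3y3 >= 5
    y1, y2, y3 >= 0

Solving the primal: x* = (0, 3).
  primal value c^T x* = 15.
Solving the dual: y* = (0, 0, 1.6667).
  dual value b^T y* = 15.
Strong duality: c^T x* = b^T y*. Confirmed.

15


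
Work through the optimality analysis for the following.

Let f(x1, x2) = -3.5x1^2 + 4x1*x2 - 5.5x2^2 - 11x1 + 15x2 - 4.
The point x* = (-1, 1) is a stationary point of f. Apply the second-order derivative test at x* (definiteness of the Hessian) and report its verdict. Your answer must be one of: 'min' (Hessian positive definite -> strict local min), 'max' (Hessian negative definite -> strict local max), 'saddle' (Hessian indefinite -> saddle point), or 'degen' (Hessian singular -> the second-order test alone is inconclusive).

Compute the Hessian H = grad^2 f:
  H = [[-7, 4], [4, -11]]
Verify stationarity: grad f(x*) = H x* + g = (0, 0).
Eigenvalues of H: -13.4721, -4.5279.
Both eigenvalues < 0, so H is negative definite -> x* is a strict local max.

max


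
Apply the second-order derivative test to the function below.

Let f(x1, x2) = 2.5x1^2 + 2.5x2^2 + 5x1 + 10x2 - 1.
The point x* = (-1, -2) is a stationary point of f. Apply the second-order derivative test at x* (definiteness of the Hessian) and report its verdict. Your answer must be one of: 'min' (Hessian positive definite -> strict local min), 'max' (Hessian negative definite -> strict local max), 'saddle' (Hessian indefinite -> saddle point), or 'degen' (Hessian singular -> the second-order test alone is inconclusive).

Compute the Hessian H = grad^2 f:
  H = [[5, 0], [0, 5]]
Verify stationarity: grad f(x*) = H x* + g = (0, 0).
Eigenvalues of H: 5, 5.
Both eigenvalues > 0, so H is positive definite -> x* is a strict local min.

min


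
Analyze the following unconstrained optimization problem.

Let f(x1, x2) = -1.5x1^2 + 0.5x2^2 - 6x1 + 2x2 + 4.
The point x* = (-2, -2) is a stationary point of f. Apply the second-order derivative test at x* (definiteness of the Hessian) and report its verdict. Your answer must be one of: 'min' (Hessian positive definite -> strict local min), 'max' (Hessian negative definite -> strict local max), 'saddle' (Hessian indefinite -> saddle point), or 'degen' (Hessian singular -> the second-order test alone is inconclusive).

Compute the Hessian H = grad^2 f:
  H = [[-3, 0], [0, 1]]
Verify stationarity: grad f(x*) = H x* + g = (0, 0).
Eigenvalues of H: -3, 1.
Eigenvalues have mixed signs, so H is indefinite -> x* is a saddle point.

saddle


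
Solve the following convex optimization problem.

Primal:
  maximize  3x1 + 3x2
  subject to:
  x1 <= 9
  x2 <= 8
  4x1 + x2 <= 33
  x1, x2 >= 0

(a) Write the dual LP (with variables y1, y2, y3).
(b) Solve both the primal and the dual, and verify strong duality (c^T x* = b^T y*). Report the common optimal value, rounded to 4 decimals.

The standard primal-dual pair for 'max c^T x s.t. A x <= b, x >= 0' is:
  Dual:  min b^T y  s.t.  A^T y >= c,  y >= 0.

So the dual LP is:
  minimize  9y1 + 8y2 + 33y3
  subject to:
    y1 + 4y3 >= 3
    y2 + y3 >= 3
    y1, y2, y3 >= 0

Solving the primal: x* = (6.25, 8).
  primal value c^T x* = 42.75.
Solving the dual: y* = (0, 2.25, 0.75).
  dual value b^T y* = 42.75.
Strong duality: c^T x* = b^T y*. Confirmed.

42.75


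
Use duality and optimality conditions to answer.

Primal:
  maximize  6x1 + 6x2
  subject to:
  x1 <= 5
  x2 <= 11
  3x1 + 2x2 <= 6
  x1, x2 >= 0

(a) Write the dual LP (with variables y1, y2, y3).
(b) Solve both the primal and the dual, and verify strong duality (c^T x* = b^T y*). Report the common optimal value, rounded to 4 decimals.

The standard primal-dual pair for 'max c^T x s.t. A x <= b, x >= 0' is:
  Dual:  min b^T y  s.t.  A^T y >= c,  y >= 0.

So the dual LP is:
  minimize  5y1 + 11y2 + 6y3
  subject to:
    y1 + 3y3 >= 6
    y2 + 2y3 >= 6
    y1, y2, y3 >= 0

Solving the primal: x* = (0, 3).
  primal value c^T x* = 18.
Solving the dual: y* = (0, 0, 3).
  dual value b^T y* = 18.
Strong duality: c^T x* = b^T y*. Confirmed.

18


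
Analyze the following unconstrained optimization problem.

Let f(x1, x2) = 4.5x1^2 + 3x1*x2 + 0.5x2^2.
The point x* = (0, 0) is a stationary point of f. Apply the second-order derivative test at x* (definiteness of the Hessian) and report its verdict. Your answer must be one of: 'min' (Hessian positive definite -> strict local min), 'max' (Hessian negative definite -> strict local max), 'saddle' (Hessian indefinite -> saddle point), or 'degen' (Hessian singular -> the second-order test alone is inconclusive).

Compute the Hessian H = grad^2 f:
  H = [[9, 3], [3, 1]]
Verify stationarity: grad f(x*) = H x* + g = (0, 0).
Eigenvalues of H: 0, 10.
H has a zero eigenvalue (singular; positive semidefinite but not definite), so H is neither positive definite, negative definite, nor indefinite. The second-order test alone is inconclusive -> degen.
(Indeed, f is constant along the null direction of H through x*, so x* is not a strict local extremum.)

degen


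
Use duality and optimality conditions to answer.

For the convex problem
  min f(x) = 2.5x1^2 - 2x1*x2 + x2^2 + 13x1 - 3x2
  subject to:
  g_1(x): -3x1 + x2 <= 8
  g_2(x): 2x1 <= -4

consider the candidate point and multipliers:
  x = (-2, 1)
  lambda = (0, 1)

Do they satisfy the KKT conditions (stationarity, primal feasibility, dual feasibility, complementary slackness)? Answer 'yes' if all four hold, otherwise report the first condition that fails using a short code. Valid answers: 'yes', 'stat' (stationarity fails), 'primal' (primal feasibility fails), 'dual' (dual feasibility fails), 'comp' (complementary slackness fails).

Gradient of f: grad f(x) = Q x + c = (1, 3)
Constraint values g_i(x) = a_i^T x - b_i:
  g_1((-2, 1)) = -1
  g_2((-2, 1)) = 0
Stationarity residual: grad f(x) + sum_i lambda_i a_i = (3, 3)
  -> stationarity FAILS
Primal feasibility (all g_i <= 0): OK
Dual feasibility (all lambda_i >= 0): OK
Complementary slackness (lambda_i * g_i(x) = 0 for all i): OK

Verdict: the first failing condition is stationarity -> stat.

stat


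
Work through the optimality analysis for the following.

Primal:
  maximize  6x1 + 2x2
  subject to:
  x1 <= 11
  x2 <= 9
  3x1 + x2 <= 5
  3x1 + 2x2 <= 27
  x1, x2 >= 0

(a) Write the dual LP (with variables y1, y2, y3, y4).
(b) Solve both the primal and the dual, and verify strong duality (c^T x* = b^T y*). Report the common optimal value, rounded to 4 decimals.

The standard primal-dual pair for 'max c^T x s.t. A x <= b, x >= 0' is:
  Dual:  min b^T y  s.t.  A^T y >= c,  y >= 0.

So the dual LP is:
  minimize  11y1 + 9y2 + 5y3 + 27y4
  subject to:
    y1 + 3y3 + 3y4 >= 6
    y2 + y3 + 2y4 >= 2
    y1, y2, y3, y4 >= 0

Solving the primal: x* = (1.6667, 0).
  primal value c^T x* = 10.
Solving the dual: y* = (0, 0, 2, 0).
  dual value b^T y* = 10.
Strong duality: c^T x* = b^T y*. Confirmed.

10


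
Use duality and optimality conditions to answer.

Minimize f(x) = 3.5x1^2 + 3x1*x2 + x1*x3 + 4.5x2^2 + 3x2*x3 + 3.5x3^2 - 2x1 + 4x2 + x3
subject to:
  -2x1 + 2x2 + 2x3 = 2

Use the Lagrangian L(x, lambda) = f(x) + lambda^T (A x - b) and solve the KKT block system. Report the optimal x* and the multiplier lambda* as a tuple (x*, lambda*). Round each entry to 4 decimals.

Form the Lagrangian:
  L(x, lambda) = (1/2) x^T Q x + c^T x + lambda^T (A x - b)
Stationarity (grad_x L = 0): Q x + c + A^T lambda = 0.
Primal feasibility: A x = b.

This gives the KKT block system:
  [ Q   A^T ] [ x     ]   [-c ]
  [ A    0  ] [ lambda ] = [ b ]

Solving the linear system:
  x*      = (-0.4359, 0.0128, 0.5513)
  lambda* = (-2.2308)
  f(x*)   = 2.9679

x* = (-0.4359, 0.0128, 0.5513), lambda* = (-2.2308)


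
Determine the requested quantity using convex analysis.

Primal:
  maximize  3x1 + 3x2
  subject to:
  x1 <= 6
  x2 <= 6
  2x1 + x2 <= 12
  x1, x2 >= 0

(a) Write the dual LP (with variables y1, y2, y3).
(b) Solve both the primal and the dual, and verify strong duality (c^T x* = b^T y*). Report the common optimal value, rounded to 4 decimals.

The standard primal-dual pair for 'max c^T x s.t. A x <= b, x >= 0' is:
  Dual:  min b^T y  s.t.  A^T y >= c,  y >= 0.

So the dual LP is:
  minimize  6y1 + 6y2 + 12y3
  subject to:
    y1 + 2y3 >= 3
    y2 + y3 >= 3
    y1, y2, y3 >= 0

Solving the primal: x* = (3, 6).
  primal value c^T x* = 27.
Solving the dual: y* = (0, 1.5, 1.5).
  dual value b^T y* = 27.
Strong duality: c^T x* = b^T y*. Confirmed.

27


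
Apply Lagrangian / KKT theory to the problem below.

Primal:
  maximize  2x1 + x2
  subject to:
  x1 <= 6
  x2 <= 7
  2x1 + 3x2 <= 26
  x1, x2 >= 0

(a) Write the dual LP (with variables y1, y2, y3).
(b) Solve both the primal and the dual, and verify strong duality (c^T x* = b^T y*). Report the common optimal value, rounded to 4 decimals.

The standard primal-dual pair for 'max c^T x s.t. A x <= b, x >= 0' is:
  Dual:  min b^T y  s.t.  A^T y >= c,  y >= 0.

So the dual LP is:
  minimize  6y1 + 7y2 + 26y3
  subject to:
    y1 + 2y3 >= 2
    y2 + 3y3 >= 1
    y1, y2, y3 >= 0

Solving the primal: x* = (6, 4.6667).
  primal value c^T x* = 16.6667.
Solving the dual: y* = (1.3333, 0, 0.3333).
  dual value b^T y* = 16.6667.
Strong duality: c^T x* = b^T y*. Confirmed.

16.6667


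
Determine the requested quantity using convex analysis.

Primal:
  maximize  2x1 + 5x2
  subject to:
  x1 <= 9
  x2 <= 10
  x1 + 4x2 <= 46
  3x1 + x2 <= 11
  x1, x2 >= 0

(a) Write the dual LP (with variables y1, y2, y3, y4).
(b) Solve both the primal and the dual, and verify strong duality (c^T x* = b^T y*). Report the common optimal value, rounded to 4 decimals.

The standard primal-dual pair for 'max c^T x s.t. A x <= b, x >= 0' is:
  Dual:  min b^T y  s.t.  A^T y >= c,  y >= 0.

So the dual LP is:
  minimize  9y1 + 10y2 + 46y3 + 11y4
  subject to:
    y1 + y3 + 3y4 >= 2
    y2 + 4y3 + y4 >= 5
    y1, y2, y3, y4 >= 0

Solving the primal: x* = (0.3333, 10).
  primal value c^T x* = 50.6667.
Solving the dual: y* = (0, 4.3333, 0, 0.6667).
  dual value b^T y* = 50.6667.
Strong duality: c^T x* = b^T y*. Confirmed.

50.6667


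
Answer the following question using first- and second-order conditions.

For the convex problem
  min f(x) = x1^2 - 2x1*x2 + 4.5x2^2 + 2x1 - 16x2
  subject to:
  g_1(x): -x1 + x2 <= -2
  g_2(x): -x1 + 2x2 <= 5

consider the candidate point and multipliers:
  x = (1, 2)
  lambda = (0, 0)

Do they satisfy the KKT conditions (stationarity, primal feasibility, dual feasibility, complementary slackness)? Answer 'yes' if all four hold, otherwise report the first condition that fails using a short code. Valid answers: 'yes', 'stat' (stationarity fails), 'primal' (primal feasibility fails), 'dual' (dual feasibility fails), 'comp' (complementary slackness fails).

Gradient of f: grad f(x) = Q x + c = (0, 0)
Constraint values g_i(x) = a_i^T x - b_i:
  g_1((1, 2)) = 3
  g_2((1, 2)) = -2
Stationarity residual: grad f(x) + sum_i lambda_i a_i = (0, 0)
  -> stationarity OK
Primal feasibility (all g_i <= 0): FAILS
Dual feasibility (all lambda_i >= 0): OK
Complementary slackness (lambda_i * g_i(x) = 0 for all i): OK

Verdict: the first failing condition is primal_feasibility -> primal.

primal
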